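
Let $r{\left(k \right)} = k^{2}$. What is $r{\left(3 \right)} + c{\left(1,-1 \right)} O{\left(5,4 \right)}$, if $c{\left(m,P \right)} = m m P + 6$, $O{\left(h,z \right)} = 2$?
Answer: $19$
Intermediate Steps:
$c{\left(m,P \right)} = 6 + P m^{2}$ ($c{\left(m,P \right)} = m^{2} P + 6 = P m^{2} + 6 = 6 + P m^{2}$)
$r{\left(3 \right)} + c{\left(1,-1 \right)} O{\left(5,4 \right)} = 3^{2} + \left(6 - 1^{2}\right) 2 = 9 + \left(6 - 1\right) 2 = 9 + 5 \cdot 2 = 9 + 10 = 19$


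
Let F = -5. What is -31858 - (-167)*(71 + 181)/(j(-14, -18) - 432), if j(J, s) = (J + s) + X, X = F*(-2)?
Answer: -7252808/227 ≈ -31951.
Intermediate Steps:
X = 10 (X = -5*(-2) = 10)
j(J, s) = 10 + J + s (j(J, s) = (J + s) + 10 = 10 + J + s)
-31858 - (-167)*(71 + 181)/(j(-14, -18) - 432) = -31858 - (-167)*(71 + 181)/((10 - 14 - 18) - 432) = -31858 - (-167)*252/(-22 - 432) = -31858 - (-167)*252/(-454) = -31858 - (-167)*252*(-1/454) = -31858 - (-167)*(-126)/227 = -31858 - 1*21042/227 = -31858 - 21042/227 = -7252808/227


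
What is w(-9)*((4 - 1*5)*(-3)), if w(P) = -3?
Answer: -9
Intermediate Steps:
w(-9)*((4 - 1*5)*(-3)) = -3*(4 - 1*5)*(-3) = -3*(4 - 5)*(-3) = -(-3)*(-3) = -3*3 = -9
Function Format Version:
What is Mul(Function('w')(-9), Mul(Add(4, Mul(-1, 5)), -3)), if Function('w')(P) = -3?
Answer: -9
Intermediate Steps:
Mul(Function('w')(-9), Mul(Add(4, Mul(-1, 5)), -3)) = Mul(-3, Mul(Add(4, Mul(-1, 5)), -3)) = Mul(-3, Mul(Add(4, -5), -3)) = Mul(-3, Mul(-1, -3)) = Mul(-3, 3) = -9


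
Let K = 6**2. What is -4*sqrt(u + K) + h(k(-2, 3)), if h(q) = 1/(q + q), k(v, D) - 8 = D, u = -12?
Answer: 1/22 - 8*sqrt(6) ≈ -19.550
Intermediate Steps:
k(v, D) = 8 + D
K = 36
h(q) = 1/(2*q)
-4*sqrt(u + K) + h(k(-2, 3)) = -4*sqrt(-12 + 36) + 1/(2*(8 + 3)) = -8*sqrt(6) + (1/2)/11 = -8*sqrt(6) + (1/2)*(1/11) = -8*sqrt(6) + 1/22 = 1/22 - 8*sqrt(6)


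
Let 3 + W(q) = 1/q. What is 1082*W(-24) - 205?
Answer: -41953/12 ≈ -3496.1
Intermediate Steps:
W(q) = -3 + 1/q
1082*W(-24) - 205 = 1082*(-3 + 1/(-24)) - 205 = 1082*(-3 - 1/24) - 205 = 1082*(-73/24) - 205 = -39493/12 - 205 = -41953/12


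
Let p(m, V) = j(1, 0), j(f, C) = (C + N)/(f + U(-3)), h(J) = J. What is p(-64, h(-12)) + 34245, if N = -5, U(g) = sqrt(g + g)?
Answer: 5*(-6848*I + 6849*sqrt(6))/(sqrt(6) - I) ≈ 34244.0 + 1.7496*I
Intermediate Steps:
U(g) = sqrt(2)*sqrt(g) (U(g) = sqrt(2*g) = sqrt(2)*sqrt(g))
j(f, C) = (-5 + C)/(f + I*sqrt(6)) (j(f, C) = (C - 5)/(f + sqrt(2)*sqrt(-3)) = (-5 + C)/(f + sqrt(2)*(I*sqrt(3))) = (-5 + C)/(f + I*sqrt(6)))
p(m, V) = -5/(1 + I*sqrt(6)) (p(m, V) = (-5 + 0)/(1 + I*sqrt(6)) = -5/(1 + I*sqrt(6)))
p(-64, h(-12)) + 34245 = 5*I/(sqrt(6) - I) + 34245 = 34245 + 5*I/(sqrt(6) - I)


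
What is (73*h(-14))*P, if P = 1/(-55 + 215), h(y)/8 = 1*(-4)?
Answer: -73/5 ≈ -14.600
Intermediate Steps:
h(y) = -32 (h(y) = 8*(1*(-4)) = 8*(-4) = -32)
P = 1/160 ≈ 0.0062500
(73*h(-14))*P = (73*(-32))*(1/160) = -2336*1/160 = -73/5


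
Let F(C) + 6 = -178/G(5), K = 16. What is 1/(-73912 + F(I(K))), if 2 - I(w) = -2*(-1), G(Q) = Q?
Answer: -5/369768 ≈ -1.3522e-5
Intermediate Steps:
I(w) = 0 (I(w) = 2 - (-2)*(-1) = 2 - 1*2 = 2 - 2 = 0)
F(C) = -208/5 (F(C) = -6 - 178/5 = -208/5)
1/(-73912 + F(I(K))) = 1/(-73912 - 208/5) = 1/(-369768/5) = -5/369768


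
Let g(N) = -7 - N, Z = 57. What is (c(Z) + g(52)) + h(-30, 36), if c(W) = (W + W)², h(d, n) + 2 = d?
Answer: 12905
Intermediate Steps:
h(d, n) = -2 + d
c(W) = 4*W² (c(W) = (2*W)² = 4*W²)
(c(Z) + g(52)) + h(-30, 36) = (4*57² + (-7 - 1*52)) + (-2 - 30) = (4*3249 + (-7 - 52)) - 32 = (12996 - 59) - 32 = 12937 - 32 = 12905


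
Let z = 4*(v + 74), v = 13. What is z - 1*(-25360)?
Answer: 25708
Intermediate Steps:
z = 348 (z = 4*(13 + 74) = 4*87 = 348)
z - 1*(-25360) = 348 - 1*(-25360) = 348 + 25360 = 25708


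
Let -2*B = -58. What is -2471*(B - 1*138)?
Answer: 269339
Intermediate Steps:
B = 29 (B = -½*(-58) = 29)
-2471*(B - 1*138) = -2471*(29 - 1*138) = -2471*(29 - 138) = -2471*(-109) = 269339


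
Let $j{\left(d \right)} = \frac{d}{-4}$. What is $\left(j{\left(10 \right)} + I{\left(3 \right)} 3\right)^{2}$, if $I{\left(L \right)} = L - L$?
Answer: $\frac{25}{4} \approx 6.25$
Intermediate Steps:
$I{\left(L \right)} = 0$
$j{\left(d \right)} = - \frac{d}{4}$ ($j{\left(d \right)} = d \left(- \frac{1}{4}\right) = - \frac{d}{4}$)
$\left(j{\left(10 \right)} + I{\left(3 \right)} 3\right)^{2} = \left(\left(- \frac{1}{4}\right) 10 + 0 \cdot 3\right)^{2} = \left(- \frac{5}{2} + 0\right)^{2} = \left(- \frac{5}{2}\right)^{2} = \frac{25}{4}$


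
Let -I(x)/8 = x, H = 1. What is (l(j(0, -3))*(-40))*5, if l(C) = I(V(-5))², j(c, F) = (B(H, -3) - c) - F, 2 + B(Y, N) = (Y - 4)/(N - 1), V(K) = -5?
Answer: -320000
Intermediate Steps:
I(x) = -8*x
B(Y, N) = -2 + (-4 + Y)/(-1 + N) (B(Y, N) = -2 + (Y - 4)/(N - 1) = -2 + (-4 + Y)/(-1 + N))
j(c, F) = -5/4 - F - c (j(c, F) = ((-2 + 1 - 2*(-3))/(-1 - 3) - c) - F = ((-2 + 1 + 6)/(-4) - c) - F = (-¼*5 - c) - F = (-5/4 - c) - F = -5/4 - F - c)
l(C) = 1600 (l(C) = (-8*(-5))² = 40² = 1600)
(l(j(0, -3))*(-40))*5 = (1600*(-40))*5 = -64000*5 = -320000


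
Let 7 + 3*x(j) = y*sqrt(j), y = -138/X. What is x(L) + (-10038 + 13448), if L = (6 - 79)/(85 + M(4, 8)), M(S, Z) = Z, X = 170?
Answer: 10223/3 - 23*I*sqrt(6789)/7905 ≈ 3407.7 - 0.23973*I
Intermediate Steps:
L = -73/93 (L = (6 - 79)/(85 + 8) = -73/93 ≈ -0.78495)
y = -69/85 (y = -138/170 = -138*1/170 = -69/85 ≈ -0.81176)
x(j) = -7/3 - 23*sqrt(j)/85 (x(j) = -7/3 + (-69*sqrt(j)/85)/3 = -7/3 - 23*sqrt(j)/85)
x(L) + (-10038 + 13448) = (-7/3 - 23*I*sqrt(6789)/7905) + (-10038 + 13448) = (-7/3 - 23*I*sqrt(6789)/7905) + 3410 = 10223/3 - 23*I*sqrt(6789)/7905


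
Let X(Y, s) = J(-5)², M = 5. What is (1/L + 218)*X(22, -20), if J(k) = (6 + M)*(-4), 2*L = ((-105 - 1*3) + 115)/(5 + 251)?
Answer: 3945568/7 ≈ 5.6365e+5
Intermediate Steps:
L = 7/512 (L = (((-105 - 1*3) + 115)/(5 + 251))/2 = (((-105 - 3) + 115)/256)/2 = ((-108 + 115)*(1/256))/2 = (7*(1/256))/2 = (½)*(7/256) = 7/512 ≈ 0.013672)
J(k) = -44 (J(k) = (6 + 5)*(-4) = 11*(-4) = -44)
X(Y, s) = 1936 (X(Y, s) = (-44)² = 1936)
(1/L + 218)*X(22, -20) = (1/(7/512) + 218)*1936 = (512/7 + 218)*1936 = (2038/7)*1936 = 3945568/7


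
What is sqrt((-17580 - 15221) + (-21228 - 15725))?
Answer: I*sqrt(69754) ≈ 264.11*I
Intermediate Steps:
sqrt((-17580 - 15221) + (-21228 - 15725)) = sqrt(-32801 - 36953) = sqrt(-69754) = I*sqrt(69754)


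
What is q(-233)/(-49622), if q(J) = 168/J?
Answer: 84/5780963 ≈ 1.4530e-5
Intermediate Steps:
q(-233)/(-49622) = (168/(-233))/(-49622) = (168*(-1/233))*(-1/49622) = -168/233*(-1/49622) = 84/5780963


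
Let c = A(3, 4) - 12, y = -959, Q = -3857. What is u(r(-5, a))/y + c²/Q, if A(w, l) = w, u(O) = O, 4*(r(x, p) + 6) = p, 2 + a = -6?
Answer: -6689/528409 ≈ -0.012659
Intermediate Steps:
a = -8 (a = -2 - 6 = -8)
r(x, p) = -6 + p/4
c = -9 (c = 3 - 12 = -9)
u(r(-5, a))/y + c²/Q = (-6 + (¼)*(-8))/(-959) + (-9)²/(-3857) = (-6 - 2)*(-1/959) + 81*(-1/3857) = -8*(-1/959) - 81/3857 = 8/959 - 81/3857 = -6689/528409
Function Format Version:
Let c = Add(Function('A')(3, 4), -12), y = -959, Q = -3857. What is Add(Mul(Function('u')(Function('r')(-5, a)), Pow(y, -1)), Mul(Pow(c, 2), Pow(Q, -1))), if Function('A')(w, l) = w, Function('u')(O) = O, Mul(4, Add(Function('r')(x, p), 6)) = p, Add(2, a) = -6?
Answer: Rational(-6689, 528409) ≈ -0.012659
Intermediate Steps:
a = -8 (a = Add(-2, -6) = -8)
Function('r')(x, p) = Add(-6, Mul(Rational(1, 4), p))
c = -9 (c = Add(3, -12) = -9)
Add(Mul(Function('u')(Function('r')(-5, a)), Pow(y, -1)), Mul(Pow(c, 2), Pow(Q, -1))) = Add(Mul(Add(-6, Mul(Rational(1, 4), -8)), Pow(-959, -1)), Mul(Pow(-9, 2), Pow(-3857, -1))) = Add(Mul(Add(-6, -2), Rational(-1, 959)), Mul(81, Rational(-1, 3857))) = Add(Mul(-8, Rational(-1, 959)), Rational(-81, 3857)) = Add(Rational(8, 959), Rational(-81, 3857)) = Rational(-6689, 528409)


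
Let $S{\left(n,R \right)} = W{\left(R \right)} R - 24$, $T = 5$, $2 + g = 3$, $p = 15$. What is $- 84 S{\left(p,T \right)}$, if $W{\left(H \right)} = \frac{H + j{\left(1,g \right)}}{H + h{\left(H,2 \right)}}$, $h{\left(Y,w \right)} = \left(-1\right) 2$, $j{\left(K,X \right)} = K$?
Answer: $1176$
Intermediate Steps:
$g = 1$ ($g = -2 + 3 = 1$)
$h{\left(Y,w \right)} = -2$
$W{\left(H \right)} = \frac{1 + H}{-2 + H}$ ($W{\left(H \right)} = \frac{H + 1}{H - 2} = \frac{1 + H}{-2 + H}$)
$S{\left(n,R \right)} = -24 + \frac{R \left(1 + R\right)}{-2 + R}$ ($S{\left(n,R \right)} = \frac{1 + R}{-2 + R} R - 24 = \frac{R \left(1 + R\right)}{-2 + R} - 24 = -24 + \frac{R \left(1 + R\right)}{-2 + R}$)
$- 84 S{\left(p,T \right)} = - 84 \frac{48 + 5^{2} - 115}{-2 + 5} = - 84 \frac{48 + 25 - 115}{3} = - 84 \cdot \frac{1}{3} \left(-42\right) = \left(-84\right) \left(-14\right) = 1176$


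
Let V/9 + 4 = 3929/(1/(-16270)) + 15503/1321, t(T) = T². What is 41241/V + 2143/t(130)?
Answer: 542588012966219/4281345793697700 ≈ 0.12673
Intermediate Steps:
V = -760002211899/1321 (V = -36 + 9*(3929/(1/(-16270)) + 15503/1321) = -36 + 9*(3929/(-1/16270) + 15503*(1/1321)) = -36 + 9*(3929*(-16270) + 15503/1321) = -36 + 9*(-63924830 + 15503/1321) = -36 + 9*(-84444684927/1321) = -36 - 760002164343/1321 = -760002211899/1321 ≈ -5.7532e+8)
41241/V + 2143/t(130) = 41241/(-760002211899/1321) + 2143/(130²) = 41241*(-1321/760002211899) + 2143/16900 = -18159787/253334070633 + 2143*(1/16900) = -18159787/253334070633 + 2143/16900 = 542588012966219/4281345793697700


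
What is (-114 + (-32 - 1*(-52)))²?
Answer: 8836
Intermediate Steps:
(-114 + (-32 - 1*(-52)))² = (-114 + (-32 + 52))² = (-114 + 20)² = (-94)² = 8836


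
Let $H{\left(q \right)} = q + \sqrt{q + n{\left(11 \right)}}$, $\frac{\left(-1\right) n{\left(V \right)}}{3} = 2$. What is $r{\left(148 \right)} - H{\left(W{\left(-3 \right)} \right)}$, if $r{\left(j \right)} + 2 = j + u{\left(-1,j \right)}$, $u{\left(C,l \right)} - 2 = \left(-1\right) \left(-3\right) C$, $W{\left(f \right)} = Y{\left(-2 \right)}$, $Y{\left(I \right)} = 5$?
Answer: $140 - i \approx 140.0 - 1.0 i$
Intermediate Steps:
$n{\left(V \right)} = -6$ ($n{\left(V \right)} = \left(-3\right) 2 = -6$)
$W{\left(f \right)} = 5$
$u{\left(C,l \right)} = 2 + 3 C$ ($u{\left(C,l \right)} = 2 + \left(-1\right) \left(-3\right) C = 2 + 3 C$)
$r{\left(j \right)} = -3 + j$ ($r{\left(j \right)} = -2 + \left(j + \left(2 + 3 \left(-1\right)\right)\right) = -2 + \left(j + \left(2 - 3\right)\right) = -2 + \left(j - 1\right) = -2 + \left(-1 + j\right) = -3 + j$)
$H{\left(q \right)} = q + \sqrt{-6 + q}$ ($H{\left(q \right)} = q + \sqrt{q - 6} = q + \sqrt{-6 + q}$)
$r{\left(148 \right)} - H{\left(W{\left(-3 \right)} \right)} = \left(-3 + 148\right) - \left(5 + \sqrt{-6 + 5}\right) = 145 - \left(5 + \sqrt{-1}\right) = 145 - \left(5 + i\right) = 140 - i$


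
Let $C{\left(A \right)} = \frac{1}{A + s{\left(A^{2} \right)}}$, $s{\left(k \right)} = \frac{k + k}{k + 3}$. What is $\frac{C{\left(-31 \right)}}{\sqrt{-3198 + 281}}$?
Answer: $\frac{482 i \sqrt{2917}}{40782577} \approx 0.00063832 i$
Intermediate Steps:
$s{\left(k \right)} = \frac{2 k}{3 + k}$
$C{\left(A \right)} = \frac{1}{A + \frac{2 A^{2}}{3 + A^{2}}}$
$\frac{C{\left(-31 \right)}}{\sqrt{-3198 + 281}} = \frac{\frac{1}{-31} \frac{1}{3 + \left(-31\right)^{2} + 2 \left(-31\right)} \left(3 + \left(-31\right)^{2}\right)}{\sqrt{-3198 + 281}} = \frac{\left(- \frac{1}{31}\right) \frac{1}{3 + 961 - 62} \left(3 + 961\right)}{\sqrt{-2917}} = \frac{\left(- \frac{1}{31}\right) \frac{1}{902} \cdot 964}{i \sqrt{2917}} = \left(- \frac{1}{31}\right) \frac{1}{902} \cdot 964 \left(- \frac{i \sqrt{2917}}{2917}\right) = - \frac{482 \left(- \frac{i \sqrt{2917}}{2917}\right)}{13981} = \frac{482 i \sqrt{2917}}{40782577}$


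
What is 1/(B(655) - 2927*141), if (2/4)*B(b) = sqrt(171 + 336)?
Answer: -137569/56775688607 - 26*sqrt(3)/170327065821 ≈ -2.4233e-6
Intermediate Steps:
B(b) = 26*sqrt(3) (B(b) = 2*sqrt(171 + 336) = 2*sqrt(507) = 2*(13*sqrt(3)) = 26*sqrt(3))
1/(B(655) - 2927*141) = 1/(26*sqrt(3) - 2927*141) = 1/(26*sqrt(3) - 412707) = 1/(-412707 + 26*sqrt(3))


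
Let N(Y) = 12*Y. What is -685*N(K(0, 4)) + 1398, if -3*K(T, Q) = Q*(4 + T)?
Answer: 45238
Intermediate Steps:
K(T, Q) = -Q*(4 + T)/3
-685*N(K(0, 4)) + 1398 = -8220*(-⅓*4*(4 + 0)) + 1398 = -8220*(-⅓*4*4) + 1398 = -8220*(-16)/3 + 1398 = -685*(-64) + 1398 = 43840 + 1398 = 45238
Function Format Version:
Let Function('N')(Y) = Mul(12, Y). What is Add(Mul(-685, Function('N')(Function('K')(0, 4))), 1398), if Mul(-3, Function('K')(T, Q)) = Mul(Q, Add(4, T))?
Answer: 45238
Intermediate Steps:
Function('K')(T, Q) = Mul(Rational(-1, 3), Q, Add(4, T)) (Function('K')(T, Q) = Mul(Rational(-1, 3), Mul(Q, Add(4, T))) = Mul(Rational(-1, 3), Q, Add(4, T)))
Add(Mul(-685, Function('N')(Function('K')(0, 4))), 1398) = Add(Mul(-685, Mul(12, Mul(Rational(-1, 3), 4, Add(4, 0)))), 1398) = Add(Mul(-685, Mul(12, Mul(Rational(-1, 3), 4, 4))), 1398) = Add(Mul(-685, Mul(12, Rational(-16, 3))), 1398) = Add(Mul(-685, -64), 1398) = Add(43840, 1398) = 45238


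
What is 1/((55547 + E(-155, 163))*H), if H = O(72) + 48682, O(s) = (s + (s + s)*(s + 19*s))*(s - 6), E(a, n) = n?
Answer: 1/765410497740 ≈ 1.3065e-12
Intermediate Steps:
O(s) = (-6 + s)*(s + 40*s²) (O(s) = (s + (2*s)*(20*s))*(-6 + s) = (s + 40*s²)*(-6 + s) = (-6 + s)*(s + 40*s²))
H = 13739194 (H = 72*(-6 - 239*72 + 40*72²) + 48682 = 72*(-6 - 17208 + 40*5184) + 48682 = 72*(-6 - 17208 + 207360) + 48682 = 72*190146 + 48682 = 13690512 + 48682 = 13739194)
1/((55547 + E(-155, 163))*H) = 1/((55547 + 163)*13739194) = (1/13739194)/55710 = (1/55710)*(1/13739194) = 1/765410497740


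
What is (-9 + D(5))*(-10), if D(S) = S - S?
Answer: 90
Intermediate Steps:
D(S) = 0
(-9 + D(5))*(-10) = (-9 + 0)*(-10) = -9*(-10) = 90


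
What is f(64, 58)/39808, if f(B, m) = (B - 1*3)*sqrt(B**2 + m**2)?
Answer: 61*sqrt(1865)/19904 ≈ 0.13235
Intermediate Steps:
f(B, m) = sqrt(B**2 + m**2)*(-3 + B) (f(B, m) = (B - 3)*sqrt(B**2 + m**2) = (-3 + B)*sqrt(B**2 + m**2) = sqrt(B**2 + m**2)*(-3 + B))
f(64, 58)/39808 = (sqrt(64**2 + 58**2)*(-3 + 64))/39808 = (sqrt(4096 + 3364)*61)*(1/39808) = (sqrt(7460)*61)*(1/39808) = ((2*sqrt(1865))*61)*(1/39808) = (122*sqrt(1865))*(1/39808) = 61*sqrt(1865)/19904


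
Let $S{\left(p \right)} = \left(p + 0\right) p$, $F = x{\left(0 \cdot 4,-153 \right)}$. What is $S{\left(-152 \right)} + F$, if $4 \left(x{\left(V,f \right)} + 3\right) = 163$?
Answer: $\frac{92567}{4} \approx 23142.0$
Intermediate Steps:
$x{\left(V,f \right)} = \frac{151}{4}$ ($x{\left(V,f \right)} = -3 + \frac{1}{4} \cdot 163 = -3 + \frac{163}{4} = \frac{151}{4}$)
$F = \frac{151}{4} \approx 37.75$
$S{\left(p \right)} = p^{2}$ ($S{\left(p \right)} = p p = p^{2}$)
$S{\left(-152 \right)} + F = \left(-152\right)^{2} + \frac{151}{4} = 23104 + \frac{151}{4} = \frac{92567}{4}$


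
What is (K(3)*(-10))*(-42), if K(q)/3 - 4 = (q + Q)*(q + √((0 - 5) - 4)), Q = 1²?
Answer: 20160 + 15120*I ≈ 20160.0 + 15120.0*I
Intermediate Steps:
Q = 1
K(q) = 12 + 3*(1 + q)*(q + 3*I) (K(q) = 12 + 3*((q + 1)*(q + √((0 - 5) - 4))) = 12 + 3*((1 + q)*(q + √(-5 - 4))) = 12 + 3*((1 + q)*(q + √(-9))) = 12 + 3*((1 + q)*(q + 3*I)) = 12 + 3*(1 + q)*(q + 3*I))
(K(3)*(-10))*(-42) = ((12 + 3*3 + 3*3² + 9*I + 9*I*3)*(-10))*(-42) = ((12 + 9 + 3*9 + 9*I + 27*I)*(-10))*(-42) = ((12 + 9 + 27 + 9*I + 27*I)*(-10))*(-42) = ((48 + 36*I)*(-10))*(-42) = (-480 - 360*I)*(-42) = 20160 + 15120*I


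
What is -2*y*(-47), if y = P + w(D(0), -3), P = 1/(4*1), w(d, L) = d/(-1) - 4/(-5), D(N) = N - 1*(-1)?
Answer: 47/10 ≈ 4.7000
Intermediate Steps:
D(N) = 1 + N (D(N) = N + 1 = 1 + N)
w(d, L) = ⅘ - d (w(d, L) = d*(-1) - 4*(-⅕) = -d + ⅘ = ⅘ - d)
P = ¼ (P = 1/4 = 1*(¼) = ¼ ≈ 0.25000)
y = 1/20 (y = ¼ + (⅘ - (1 + 0)) = ¼ + (⅘ - 1*1) = ¼ + (⅘ - 1) = ¼ - ⅕ = 1/20 ≈ 0.050000)
-2*y*(-47) = -(-47)/10 = -2*(-47/20) = 47/10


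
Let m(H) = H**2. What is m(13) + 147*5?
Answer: 904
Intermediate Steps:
m(13) + 147*5 = 13**2 + 147*5 = 169 + 735 = 904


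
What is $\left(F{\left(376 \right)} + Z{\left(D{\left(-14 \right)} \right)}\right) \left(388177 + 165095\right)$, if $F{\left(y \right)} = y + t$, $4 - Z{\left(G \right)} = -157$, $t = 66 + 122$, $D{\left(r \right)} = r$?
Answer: $401122200$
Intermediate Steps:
$t = 188$
$Z{\left(G \right)} = 161$ ($Z{\left(G \right)} = 4 - -157 = 4 + 157 = 161$)
$F{\left(y \right)} = 188 + y$ ($F{\left(y \right)} = y + 188 = 188 + y$)
$\left(F{\left(376 \right)} + Z{\left(D{\left(-14 \right)} \right)}\right) \left(388177 + 165095\right) = \left(\left(188 + 376\right) + 161\right) \left(388177 + 165095\right) = \left(564 + 161\right) 553272 = 725 \cdot 553272 = 401122200$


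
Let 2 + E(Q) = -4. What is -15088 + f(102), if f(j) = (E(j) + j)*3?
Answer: -14800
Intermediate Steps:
E(Q) = -6 (E(Q) = -2 - 4 = -6)
f(j) = -18 + 3*j (f(j) = (-6 + j)*3 = -18 + 3*j)
-15088 + f(102) = -15088 + (-18 + 3*102) = -15088 + (-18 + 306) = -15088 + 288 = -14800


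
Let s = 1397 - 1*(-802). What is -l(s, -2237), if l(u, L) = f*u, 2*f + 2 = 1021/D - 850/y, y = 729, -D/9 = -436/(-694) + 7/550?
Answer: 5888123463203/29725947 ≈ 1.9808e+5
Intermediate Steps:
D = -1100961/190850 (D = -9*(-436/(-694) + 7/550) = -9*(-436*(-1/694) + 7*(1/550)) = -9*(218/347 + 7/550) = -9*122329/190850 = -1100961/190850 ≈ -5.7687)
s = 2199 (s = 1397 + 802 = 2199)
f = -8032910591/89177841 (f = -1 + (1021/(-1100961/190850) - 850/729)/2 = -1 + (1021*(-190850/1100961) - 850*1/729)/2 = -1 + (-194857850/1100961 - 850/729)/2 = -1 + (½)*(-15887465500/89177841) = -1 - 7943732750/89177841 = -8032910591/89177841 ≈ -90.077)
l(u, L) = -8032910591*u/89177841
-l(s, -2237) = -(-8032910591)*2199/89177841 = -1*(-5888123463203/29725947) = 5888123463203/29725947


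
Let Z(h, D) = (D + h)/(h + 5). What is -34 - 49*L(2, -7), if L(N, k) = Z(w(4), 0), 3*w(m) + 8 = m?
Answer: -178/11 ≈ -16.182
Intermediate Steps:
w(m) = -8/3 + m/3
Z(h, D) = (D + h)/(5 + h)
L(N, k) = -4/11 (L(N, k) = (0 + (-8/3 + (⅓)*4))/(5 + (-8/3 + (⅓)*4)) = (0 + (-8/3 + 4/3))/(5 + (-8/3 + 4/3)) = (0 - 4/3)/(5 - 4/3) = -4/3/(11/3) = (3/11)*(-4/3) = -4/11)
-34 - 49*L(2, -7) = -34 - 49*(-4/11) = -34 + 196/11 = -178/11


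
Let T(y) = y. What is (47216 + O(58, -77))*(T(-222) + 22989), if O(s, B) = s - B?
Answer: 1078040217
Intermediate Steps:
(47216 + O(58, -77))*(T(-222) + 22989) = (47216 + (58 - 1*(-77)))*(-222 + 22989) = (47216 + (58 + 77))*22767 = (47216 + 135)*22767 = 47351*22767 = 1078040217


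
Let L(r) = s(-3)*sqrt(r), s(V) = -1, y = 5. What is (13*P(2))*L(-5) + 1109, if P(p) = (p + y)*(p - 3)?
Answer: 1109 + 91*I*sqrt(5) ≈ 1109.0 + 203.48*I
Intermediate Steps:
P(p) = (-3 + p)*(5 + p) (P(p) = (p + 5)*(p - 3) = (5 + p)*(-3 + p) = (-3 + p)*(5 + p))
L(r) = -sqrt(r)
(13*P(2))*L(-5) + 1109 = (13*(-15 + 2**2 + 2*2))*(-sqrt(-5)) + 1109 = (13*(-15 + 4 + 4))*(-I*sqrt(5)) + 1109 = (13*(-7))*(-I*sqrt(5)) + 1109 = -(-91)*I*sqrt(5) + 1109 = 91*I*sqrt(5) + 1109 = 1109 + 91*I*sqrt(5)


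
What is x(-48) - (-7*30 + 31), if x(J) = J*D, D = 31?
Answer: -1309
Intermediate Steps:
x(J) = 31*J (x(J) = J*31 = 31*J)
x(-48) - (-7*30 + 31) = 31*(-48) - (-7*30 + 31) = -1488 - (-210 + 31) = -1488 - 1*(-179) = -1488 + 179 = -1309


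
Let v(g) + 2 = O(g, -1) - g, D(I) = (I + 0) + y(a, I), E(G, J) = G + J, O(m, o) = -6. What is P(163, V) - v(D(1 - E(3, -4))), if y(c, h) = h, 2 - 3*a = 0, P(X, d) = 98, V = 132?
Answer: 110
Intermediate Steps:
a = 2/3 (a = 2/3 - 1/3*0 = 2/3 + 0 = 2/3 ≈ 0.66667)
D(I) = 2*I (D(I) = (I + 0) + I = I + I = 2*I)
v(g) = -8 - g (v(g) = -2 + (-6 - g) = -8 - g)
P(163, V) - v(D(1 - E(3, -4))) = 98 - (-8 - 2*(1 - (3 - 4))) = 98 - (-8 - 2*(1 - 1*(-1))) = 98 - (-8 - 2*(1 + 1)) = 98 - (-8 - 2*2) = 98 - (-8 - 1*4) = 98 - (-8 - 4) = 98 - 1*(-12) = 98 + 12 = 110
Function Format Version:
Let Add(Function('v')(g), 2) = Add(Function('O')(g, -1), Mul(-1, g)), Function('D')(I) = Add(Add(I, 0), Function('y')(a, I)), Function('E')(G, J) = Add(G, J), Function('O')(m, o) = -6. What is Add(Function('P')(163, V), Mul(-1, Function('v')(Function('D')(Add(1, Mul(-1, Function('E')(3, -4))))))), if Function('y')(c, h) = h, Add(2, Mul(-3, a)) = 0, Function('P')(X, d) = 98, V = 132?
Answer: 110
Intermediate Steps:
a = Rational(2, 3) (a = Add(Rational(2, 3), Mul(Rational(-1, 3), 0)) = Add(Rational(2, 3), 0) = Rational(2, 3) ≈ 0.66667)
Function('D')(I) = Mul(2, I) (Function('D')(I) = Add(Add(I, 0), I) = Add(I, I) = Mul(2, I))
Function('v')(g) = Add(-8, Mul(-1, g)) (Function('v')(g) = Add(-2, Add(-6, Mul(-1, g))) = Add(-8, Mul(-1, g)))
Add(Function('P')(163, V), Mul(-1, Function('v')(Function('D')(Add(1, Mul(-1, Function('E')(3, -4))))))) = Add(98, Mul(-1, Add(-8, Mul(-1, Mul(2, Add(1, Mul(-1, Add(3, -4)))))))) = Add(98, Mul(-1, Add(-8, Mul(-1, Mul(2, Add(1, Mul(-1, -1))))))) = Add(98, Mul(-1, Add(-8, Mul(-1, Mul(2, Add(1, 1)))))) = Add(98, Mul(-1, Add(-8, Mul(-1, Mul(2, 2))))) = Add(98, Mul(-1, Add(-8, Mul(-1, 4)))) = Add(98, Mul(-1, Add(-8, -4))) = Add(98, Mul(-1, -12)) = Add(98, 12) = 110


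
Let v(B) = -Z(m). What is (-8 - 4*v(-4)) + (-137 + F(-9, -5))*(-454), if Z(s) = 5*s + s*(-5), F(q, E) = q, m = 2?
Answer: 66276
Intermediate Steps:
Z(s) = 0 (Z(s) = 5*s - 5*s = 0)
v(B) = 0 (v(B) = -1*0 = 0)
(-8 - 4*v(-4)) + (-137 + F(-9, -5))*(-454) = (-8 - 4*0) + (-137 - 9)*(-454) = (-8 + 0) - 146*(-454) = -8 + 66284 = 66276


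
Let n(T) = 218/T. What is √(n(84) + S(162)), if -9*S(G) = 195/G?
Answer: √87927/189 ≈ 1.5689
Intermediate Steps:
S(G) = -65/(3*G)
√(n(84) + S(162)) = √(218/84 - 65/3/162) = √(218*(1/84) - 65/3*1/162) = √(109/42 - 65/486) = √(4187/1701) = √87927/189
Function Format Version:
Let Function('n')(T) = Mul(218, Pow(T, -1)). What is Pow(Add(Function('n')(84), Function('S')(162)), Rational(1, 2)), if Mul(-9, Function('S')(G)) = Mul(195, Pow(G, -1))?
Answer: Mul(Rational(1, 189), Pow(87927, Rational(1, 2))) ≈ 1.5689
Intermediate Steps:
Function('S')(G) = Mul(Rational(-65, 3), Pow(G, -1)) (Function('S')(G) = Mul(Rational(-1, 9), Mul(195, Pow(G, -1))) = Mul(Rational(-65, 3), Pow(G, -1)))
Pow(Add(Function('n')(84), Function('S')(162)), Rational(1, 2)) = Pow(Add(Mul(218, Pow(84, -1)), Mul(Rational(-65, 3), Pow(162, -1))), Rational(1, 2)) = Pow(Add(Mul(218, Rational(1, 84)), Mul(Rational(-65, 3), Rational(1, 162))), Rational(1, 2)) = Pow(Add(Rational(109, 42), Rational(-65, 486)), Rational(1, 2)) = Pow(Rational(4187, 1701), Rational(1, 2)) = Mul(Rational(1, 189), Pow(87927, Rational(1, 2)))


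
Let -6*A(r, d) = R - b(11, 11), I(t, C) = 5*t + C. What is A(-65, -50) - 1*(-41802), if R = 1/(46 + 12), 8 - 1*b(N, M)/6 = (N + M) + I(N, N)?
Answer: 14519255/348 ≈ 41722.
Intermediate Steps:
I(t, C) = C + 5*t
b(N, M) = 48 - 42*N - 6*M (b(N, M) = 48 - 6*((N + M) + (N + 5*N)) = 48 - 6*((M + N) + 6*N) = 48 - 6*(M + 7*N) = 48 + (-42*N - 6*M) = 48 - 42*N - 6*M)
R = 1/58 ≈ 0.017241
A(r, d) = -27841/348 (A(r, d) = -(1/58 - (48 - 42*11 - 6*11))/6 = -(1/58 - (48 - 462 - 66))/6 = -(1/58 - 1*(-480))/6 = -(1/58 + 480)/6 = -1/6*27841/58 = -27841/348)
A(-65, -50) - 1*(-41802) = -27841/348 - 1*(-41802) = -27841/348 + 41802 = 14519255/348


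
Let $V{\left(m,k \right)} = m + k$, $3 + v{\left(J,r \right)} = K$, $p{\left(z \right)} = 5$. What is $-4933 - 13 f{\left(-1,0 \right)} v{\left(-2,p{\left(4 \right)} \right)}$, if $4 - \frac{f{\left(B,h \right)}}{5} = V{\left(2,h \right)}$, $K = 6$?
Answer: $-5323$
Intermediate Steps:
$v{\left(J,r \right)} = 3$ ($v{\left(J,r \right)} = -3 + 6 = 3$)
$V{\left(m,k \right)} = k + m$
$f{\left(B,h \right)} = 10 - 5 h$ ($f{\left(B,h \right)} = 20 - 5 \left(h + 2\right) = 20 - 5 \left(2 + h\right) = 20 - \left(10 + 5 h\right) = 10 - 5 h$)
$-4933 - 13 f{\left(-1,0 \right)} v{\left(-2,p{\left(4 \right)} \right)} = -4933 - 13 \left(10 - 0\right) 3 = -4933 - 13 \left(10 + 0\right) 3 = -4933 - 13 \cdot 10 \cdot 3 = -4933 - 130 \cdot 3 = -4933 - 390 = -5323$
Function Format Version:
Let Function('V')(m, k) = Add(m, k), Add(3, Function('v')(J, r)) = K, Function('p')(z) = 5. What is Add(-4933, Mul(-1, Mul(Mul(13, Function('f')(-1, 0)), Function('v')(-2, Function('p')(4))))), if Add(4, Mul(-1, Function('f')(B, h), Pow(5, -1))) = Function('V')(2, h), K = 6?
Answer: -5323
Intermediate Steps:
Function('v')(J, r) = 3 (Function('v')(J, r) = Add(-3, 6) = 3)
Function('V')(m, k) = Add(k, m)
Function('f')(B, h) = Add(10, Mul(-5, h)) (Function('f')(B, h) = Add(20, Mul(-5, Add(h, 2))) = Add(20, Mul(-5, Add(2, h))) = Add(20, Add(-10, Mul(-5, h))) = Add(10, Mul(-5, h)))
Add(-4933, Mul(-1, Mul(Mul(13, Function('f')(-1, 0)), Function('v')(-2, Function('p')(4))))) = Add(-4933, Mul(-1, Mul(Mul(13, Add(10, Mul(-5, 0))), 3))) = Add(-4933, Mul(-1, Mul(Mul(13, Add(10, 0)), 3))) = Add(-4933, Mul(-1, Mul(Mul(13, 10), 3))) = Add(-4933, Mul(-1, Mul(130, 3))) = Add(-4933, Mul(-1, 390)) = Add(-4933, -390) = -5323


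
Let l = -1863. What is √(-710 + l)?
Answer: I*√2573 ≈ 50.725*I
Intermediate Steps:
√(-710 + l) = √(-710 - 1863) = √(-2573) = I*√2573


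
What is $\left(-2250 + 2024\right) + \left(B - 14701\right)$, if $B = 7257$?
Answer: $-7670$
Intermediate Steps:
$\left(-2250 + 2024\right) + \left(B - 14701\right) = \left(-2250 + 2024\right) + \left(7257 - 14701\right) = -226 + \left(7257 - 14701\right) = -226 - 7444 = -7670$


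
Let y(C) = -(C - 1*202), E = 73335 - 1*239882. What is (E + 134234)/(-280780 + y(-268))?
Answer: 32313/280310 ≈ 0.11528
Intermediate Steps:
E = -166547 (E = 73335 - 239882 = -166547)
y(C) = 202 - C (y(C) = -(C - 202) = -(-202 + C) = 202 - C)
(E + 134234)/(-280780 + y(-268)) = (-166547 + 134234)/(-280780 + (202 - 1*(-268))) = -32313/(-280780 + (202 + 268)) = -32313/(-280780 + 470) = -32313/(-280310) = -32313*(-1/280310) = 32313/280310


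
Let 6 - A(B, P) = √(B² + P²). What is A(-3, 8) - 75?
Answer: -69 - √73 ≈ -77.544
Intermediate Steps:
A(B, P) = 6 - √(B² + P²)
A(-3, 8) - 75 = (6 - √((-3)² + 8²)) - 75 = (6 - √(9 + 64)) - 75 = (6 - √73) - 75 = -69 - √73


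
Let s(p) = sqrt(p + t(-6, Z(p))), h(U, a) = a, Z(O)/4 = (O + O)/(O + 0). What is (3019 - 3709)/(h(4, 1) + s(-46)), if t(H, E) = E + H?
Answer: 690*I/(-I + 2*sqrt(11)) ≈ -15.333 + 101.71*I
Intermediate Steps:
Z(O) = 8 (Z(O) = 4*((O + O)/(O + 0)) = 4*((2*O)/O) = 4*2 = 8)
s(p) = sqrt(2 + p) (s(p) = sqrt(p + (8 - 6)) = sqrt(p + 2) = sqrt(2 + p))
(3019 - 3709)/(h(4, 1) + s(-46)) = (3019 - 3709)/(1 + sqrt(2 - 46)) = -690/(1 + sqrt(-44)) = -690/(1 + 2*I*sqrt(11))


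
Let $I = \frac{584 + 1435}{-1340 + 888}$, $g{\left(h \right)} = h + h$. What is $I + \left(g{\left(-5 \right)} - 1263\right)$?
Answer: $- \frac{577415}{452} \approx -1277.5$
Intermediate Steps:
$g{\left(h \right)} = 2 h$
$I = - \frac{2019}{452}$ ($I = \frac{2019}{-452} = 2019 \left(- \frac{1}{452}\right) = - \frac{2019}{452} \approx -4.4668$)
$I + \left(g{\left(-5 \right)} - 1263\right) = - \frac{2019}{452} + \left(2 \left(-5\right) - 1263\right) = - \frac{2019}{452} - 1273 = - \frac{577415}{452}$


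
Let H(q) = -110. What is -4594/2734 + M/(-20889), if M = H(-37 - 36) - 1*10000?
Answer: -11387221/9518421 ≈ -1.1963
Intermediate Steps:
M = -10110 (M = -110 - 1*10000 = -110 - 10000 = -10110)
-4594/2734 + M/(-20889) = -4594/2734 - 10110/(-20889) = -4594*1/2734 - 10110*(-1/20889) = -2297/1367 + 3370/6963 = -11387221/9518421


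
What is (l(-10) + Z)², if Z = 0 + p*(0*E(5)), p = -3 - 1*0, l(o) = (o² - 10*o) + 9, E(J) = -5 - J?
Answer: 43681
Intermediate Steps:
l(o) = 9 + o² - 10*o
p = -3 (p = -3 + 0 = -3)
Z = 0 (Z = 0 - 0*(-5 - 1*5) = 0 - 0*(-5 - 5) = 0 - 0*(-10) = 0 - 3*0 = 0 + 0 = 0)
(l(-10) + Z)² = ((9 + (-10)² - 10*(-10)) + 0)² = ((9 + 100 + 100) + 0)² = (209 + 0)² = 209² = 43681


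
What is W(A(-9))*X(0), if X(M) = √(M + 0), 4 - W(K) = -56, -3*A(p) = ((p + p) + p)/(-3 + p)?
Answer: 0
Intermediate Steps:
A(p) = -p/(-3 + p) (A(p) = -((p + p) + p)/(3*(-3 + p)) = -(2*p + p)/(3*(-3 + p)) = -3*p/(3*(-3 + p)) = -p/(-3 + p))
W(K) = 60 (W(K) = 4 - 1*(-56) = 4 + 56 = 60)
X(M) = √M
W(A(-9))*X(0) = 60*√0 = 60*0 = 0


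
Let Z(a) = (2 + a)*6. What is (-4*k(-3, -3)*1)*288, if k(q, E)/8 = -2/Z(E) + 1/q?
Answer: 0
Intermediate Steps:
Z(a) = 12 + 6*a
k(q, E) = -16/(12 + 6*E) + 8/q (k(q, E) = 8*(-2/(12 + 6*E) + 1/q) = 8*(1/q - 2/(12 + 6*E)) = -16/(12 + 6*E) + 8/q)
(-4*k(-3, -3)*1)*288 = (-32*(6 - 1*(-3) + 3*(-3))/(3*(-3)*(2 - 3))*1)*288 = (-32*(-1)*(6 + 3 - 9)/(3*3*(-1))*1)*288 = (-32*(-1)*(-1)*0/(3*3)*1)*288 = (-4*0*1)*288 = (0*1)*288 = 0*288 = 0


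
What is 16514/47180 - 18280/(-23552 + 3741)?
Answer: 594804627/467341490 ≈ 1.2727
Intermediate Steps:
16514/47180 - 18280/(-23552 + 3741) = 16514*(1/47180) - 18280/(-19811) = 8257/23590 - 18280*(-1/19811) = 8257/23590 + 18280/19811 = 594804627/467341490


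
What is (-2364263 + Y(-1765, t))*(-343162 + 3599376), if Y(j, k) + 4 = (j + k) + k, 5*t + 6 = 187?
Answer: -38520353864772/5 ≈ -7.7041e+12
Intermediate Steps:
t = 181/5 (t = -6/5 + (⅕)*187 = -6/5 + 187/5 = 181/5 ≈ 36.200)
Y(j, k) = -4 + j + 2*k (Y(j, k) = -4 + ((j + k) + k) = -4 + (j + 2*k) = -4 + j + 2*k)
(-2364263 + Y(-1765, t))*(-343162 + 3599376) = (-2364263 + (-4 - 1765 + 2*(181/5)))*(-343162 + 3599376) = (-2364263 + (-4 - 1765 + 362/5))*3256214 = (-2364263 - 8483/5)*3256214 = -11829798/5*3256214 = -38520353864772/5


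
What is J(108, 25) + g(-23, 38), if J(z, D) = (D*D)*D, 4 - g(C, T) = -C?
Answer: 15606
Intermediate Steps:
g(C, T) = 4 + C (g(C, T) = 4 - (-1)*C = 4 + C)
J(z, D) = D³ (J(z, D) = D²*D = D³)
J(108, 25) + g(-23, 38) = 25³ + (4 - 23) = 15625 - 19 = 15606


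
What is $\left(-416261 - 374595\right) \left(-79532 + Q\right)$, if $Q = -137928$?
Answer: $171979545760$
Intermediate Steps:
$\left(-416261 - 374595\right) \left(-79532 + Q\right) = \left(-416261 - 374595\right) \left(-79532 - 137928\right) = \left(-790856\right) \left(-217460\right) = 171979545760$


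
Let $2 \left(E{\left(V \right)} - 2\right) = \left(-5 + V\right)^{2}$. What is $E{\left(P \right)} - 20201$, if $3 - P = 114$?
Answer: $-13471$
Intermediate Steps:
$P = -111$ ($P = 3 - 114 = -111$)
$E{\left(V \right)} = 2 + \frac{\left(-5 + V\right)^{2}}{2}$
$E{\left(P \right)} - 20201 = \left(2 + \frac{\left(-5 - 111\right)^{2}}{2}\right) - 20201 = \left(2 + \frac{\left(-116\right)^{2}}{2}\right) - 20201 = \left(2 + \frac{1}{2} \cdot 13456\right) - 20201 = \left(2 + 6728\right) - 20201 = 6730 - 20201 = -13471$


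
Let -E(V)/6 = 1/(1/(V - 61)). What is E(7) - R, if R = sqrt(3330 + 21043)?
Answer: 324 - sqrt(24373) ≈ 167.88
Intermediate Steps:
E(V) = 366 - 6*V (E(V) = -(-366 + 6*V) = -6*(-61 + V) = 366 - 6*V)
R = sqrt(24373) ≈ 156.12
E(7) - R = (366 - 6*7) - sqrt(24373) = (366 - 42) - sqrt(24373) = 324 - sqrt(24373)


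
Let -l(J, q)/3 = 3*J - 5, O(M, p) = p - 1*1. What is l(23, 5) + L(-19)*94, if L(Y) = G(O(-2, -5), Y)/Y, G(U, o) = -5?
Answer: -3178/19 ≈ -167.26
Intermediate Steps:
O(M, p) = -1 + p (O(M, p) = p - 1 = -1 + p)
L(Y) = -5/Y
l(J, q) = 15 - 9*J (l(J, q) = -3*(3*J - 5) = -3*(-5 + 3*J) = 15 - 9*J)
l(23, 5) + L(-19)*94 = (15 - 9*23) - 5/(-19)*94 = (15 - 207) - 5*(-1/19)*94 = -192 + (5/19)*94 = -192 + 470/19 = -3178/19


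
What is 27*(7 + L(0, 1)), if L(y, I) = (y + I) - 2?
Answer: 162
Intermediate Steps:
L(y, I) = -2 + I + y (L(y, I) = (I + y) - 2 = -2 + I + y)
27*(7 + L(0, 1)) = 27*(7 + (-2 + 1 + 0)) = 27*(7 - 1) = 27*6 = 162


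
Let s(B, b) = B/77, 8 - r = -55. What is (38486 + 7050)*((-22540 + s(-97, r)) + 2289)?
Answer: -71009931264/77 ≈ -9.2221e+8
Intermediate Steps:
r = 63 (r = 8 - 1*(-55) = 8 + 55 = 63)
s(B, b) = B/77 (s(B, b) = B*(1/77) = B/77)
(38486 + 7050)*((-22540 + s(-97, r)) + 2289) = (38486 + 7050)*((-22540 + (1/77)*(-97)) + 2289) = 45536*((-22540 - 97/77) + 2289) = 45536*(-1735677/77 + 2289) = 45536*(-1559424/77) = -71009931264/77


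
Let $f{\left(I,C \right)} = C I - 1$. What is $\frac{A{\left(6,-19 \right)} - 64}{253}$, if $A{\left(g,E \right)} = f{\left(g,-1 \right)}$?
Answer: $- \frac{71}{253} \approx -0.28063$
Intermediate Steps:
$f{\left(I,C \right)} = -1 + C I$
$A{\left(g,E \right)} = -1 - g$
$\frac{A{\left(6,-19 \right)} - 64}{253} = \frac{\left(-1 - 6\right) - 64}{253} = \left(\left(-1 - 6\right) - 64\right) \frac{1}{253} = \left(-7 - 64\right) \frac{1}{253} = \left(-71\right) \frac{1}{253} = - \frac{71}{253}$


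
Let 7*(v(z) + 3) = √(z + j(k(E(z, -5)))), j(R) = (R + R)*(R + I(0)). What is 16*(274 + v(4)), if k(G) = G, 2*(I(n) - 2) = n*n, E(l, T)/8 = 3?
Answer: 4336 + 32*√313/7 ≈ 4416.9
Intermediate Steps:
E(l, T) = 24 (E(l, T) = 8*3 = 24)
I(n) = 2 + n²/2 (I(n) = 2 + (n*n)/2 = 2 + n²/2)
j(R) = 2*R*(2 + R) (j(R) = (R + R)*(R + (2 + (½)*0²)) = (2*R)*(R + (2 + (½)*0)) = (2*R)*(R + (2 + 0)) = (2*R)*(R + 2) = (2*R)*(2 + R) = 2*R*(2 + R))
v(z) = -3 + √(1248 + z)/7 (v(z) = -3 + √(z + 2*24*(2 + 24))/7 = -3 + √(z + 2*24*26)/7 = -3 + √(z + 1248)/7 = -3 + √(1248 + z)/7)
16*(274 + v(4)) = 16*(274 + (-3 + √(1248 + 4)/7)) = 16*(274 + (-3 + √1252/7)) = 16*(274 + (-3 + (2*√313)/7)) = 16*(274 + (-3 + 2*√313/7)) = 16*(271 + 2*√313/7) = 4336 + 32*√313/7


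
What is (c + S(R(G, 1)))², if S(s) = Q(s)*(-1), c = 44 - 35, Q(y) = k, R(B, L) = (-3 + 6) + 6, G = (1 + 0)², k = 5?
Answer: 16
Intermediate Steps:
G = 1 (G = 1² = 1)
R(B, L) = 9 (R(B, L) = 3 + 6 = 9)
Q(y) = 5
c = 9
S(s) = -5 (S(s) = 5*(-1) = -5)
(c + S(R(G, 1)))² = (9 - 5)² = 4² = 16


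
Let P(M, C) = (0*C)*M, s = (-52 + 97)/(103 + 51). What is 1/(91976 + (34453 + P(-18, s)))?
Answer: 1/126429 ≈ 7.9096e-6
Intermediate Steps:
s = 45/154 ≈ 0.29221
P(M, C) = 0 (P(M, C) = 0*M = 0)
1/(91976 + (34453 + P(-18, s))) = 1/(91976 + (34453 + 0)) = 1/(91976 + 34453) = 1/126429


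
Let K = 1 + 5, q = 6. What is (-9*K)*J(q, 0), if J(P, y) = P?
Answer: -324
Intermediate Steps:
K = 6
(-9*K)*J(q, 0) = -9*6*6 = -54*6 = -324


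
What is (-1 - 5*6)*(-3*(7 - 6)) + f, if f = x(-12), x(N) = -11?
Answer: 82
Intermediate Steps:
f = -11
(-1 - 5*6)*(-3*(7 - 6)) + f = (-1 - 5*6)*(-3*(7 - 6)) - 11 = (-1 - 30)*(-3*1) - 11 = -31*(-3) - 11 = 93 - 11 = 82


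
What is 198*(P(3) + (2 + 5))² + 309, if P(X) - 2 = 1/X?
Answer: 17557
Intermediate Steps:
P(X) = 2 + 1/X
198*(P(3) + (2 + 5))² + 309 = 198*((2 + 1/3) + (2 + 5))² + 309 = 198*((2 + ⅓) + 7)² + 309 = 198*(7/3 + 7)² + 309 = 198*(28/3)² + 309 = 198*(784/9) + 309 = 17248 + 309 = 17557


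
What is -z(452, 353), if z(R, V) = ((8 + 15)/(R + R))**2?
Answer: -529/817216 ≈ -0.00064732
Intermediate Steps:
z(R, V) = 529/(4*R**2) (z(R, V) = (23/((2*R)))**2 = (23*(1/(2*R)))**2 = (23/(2*R))**2 = 529/(4*R**2))
-z(452, 353) = -529/(4*452**2) = -529/(4*204304) = -1*529/817216 = -529/817216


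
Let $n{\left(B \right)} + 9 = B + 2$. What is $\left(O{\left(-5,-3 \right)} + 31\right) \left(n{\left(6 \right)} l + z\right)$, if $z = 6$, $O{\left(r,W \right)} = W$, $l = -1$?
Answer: $196$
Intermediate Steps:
$n{\left(B \right)} = -7 + B$ ($n{\left(B \right)} = -9 + \left(B + 2\right) = -9 + \left(2 + B\right) = -7 + B$)
$\left(O{\left(-5,-3 \right)} + 31\right) \left(n{\left(6 \right)} l + z\right) = \left(-3 + 31\right) \left(\left(-7 + 6\right) \left(-1\right) + 6\right) = 28 \left(\left(-1\right) \left(-1\right) + 6\right) = 28 \left(1 + 6\right) = 28 \cdot 7 = 196$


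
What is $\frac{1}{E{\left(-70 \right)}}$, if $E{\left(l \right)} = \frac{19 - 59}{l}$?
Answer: $\frac{7}{4} \approx 1.75$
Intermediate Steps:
$E{\left(l \right)} = - \frac{40}{l}$ ($E{\left(l \right)} = \frac{19 - 59}{l} = - \frac{40}{l}$)
$\frac{1}{E{\left(-70 \right)}} = \frac{1}{\left(-40\right) \frac{1}{-70}} = \frac{1}{\left(-40\right) \left(- \frac{1}{70}\right)} = \frac{1}{\frac{4}{7}} = \frac{7}{4}$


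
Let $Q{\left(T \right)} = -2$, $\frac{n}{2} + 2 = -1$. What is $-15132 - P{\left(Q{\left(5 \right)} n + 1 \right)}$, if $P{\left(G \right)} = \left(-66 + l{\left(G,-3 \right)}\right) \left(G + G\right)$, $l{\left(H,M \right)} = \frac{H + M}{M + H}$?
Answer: $-13442$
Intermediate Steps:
$n = -6$ ($n = -4 + 2 \left(-1\right) = -4 - 2 = -6$)
$l{\left(H,M \right)} = 1$ ($l{\left(H,M \right)} = \frac{H + M}{H + M} = 1$)
$P{\left(G \right)} = - 130 G$ ($P{\left(G \right)} = \left(-66 + 1\right) \left(G + G\right) = - 65 \cdot 2 G = - 130 G$)
$-15132 - P{\left(Q{\left(5 \right)} n + 1 \right)} = -15132 - - 130 \left(\left(-2\right) \left(-6\right) + 1\right) = -15132 - - 130 \left(12 + 1\right) = -15132 - \left(-130\right) 13 = -15132 - -1690 = -15132 + 1690 = -13442$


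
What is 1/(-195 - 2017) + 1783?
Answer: 3943995/2212 ≈ 1783.0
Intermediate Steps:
1/(-195 - 2017) + 1783 = 1/(-2212) + 1783 = -1/2212 + 1783 = 3943995/2212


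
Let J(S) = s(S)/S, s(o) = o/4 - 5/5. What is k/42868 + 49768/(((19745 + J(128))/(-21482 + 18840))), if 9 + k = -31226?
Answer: -721562093983709/108344197388 ≈ -6659.9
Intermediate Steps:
k = -31235 (k = -9 - 31226 = -31235)
s(o) = -1 + o/4 (s(o) = o*(1/4) - 5*1/5 = o/4 - 1 = -1 + o/4)
J(S) = (-1 + S/4)/S
k/42868 + 49768/(((19745 + J(128))/(-21482 + 18840))) = -31235/42868 + 49768/(((19745 + (1/4)*(-4 + 128)/128)/(-21482 + 18840))) = -31235*1/42868 + 49768/(((19745 + (1/4)*(1/128)*124)/(-2642))) = -31235/42868 + 49768/(((19745 + 31/128)*(-1/2642))) = -31235/42868 + 49768/(((2527391/128)*(-1/2642))) = -31235/42868 + 49768/(-2527391/338176) = -31235/42868 + 49768*(-338176/2527391) = -31235/42868 - 16830343168/2527391 = -721562093983709/108344197388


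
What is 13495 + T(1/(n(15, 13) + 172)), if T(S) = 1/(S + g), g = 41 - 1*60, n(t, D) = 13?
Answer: 47421245/3514 ≈ 13495.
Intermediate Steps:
g = -19 (g = 41 - 60 = -19)
T(S) = 1/(-19 + S) (T(S) = 1/(S - 19) = 1/(-19 + S))
13495 + T(1/(n(15, 13) + 172)) = 13495 + 1/(-19 + 1/(13 + 172)) = 13495 + 1/(-19 + 1/185) = 13495 + 1/(-3514/185) = 13495 - 185/3514 = 47421245/3514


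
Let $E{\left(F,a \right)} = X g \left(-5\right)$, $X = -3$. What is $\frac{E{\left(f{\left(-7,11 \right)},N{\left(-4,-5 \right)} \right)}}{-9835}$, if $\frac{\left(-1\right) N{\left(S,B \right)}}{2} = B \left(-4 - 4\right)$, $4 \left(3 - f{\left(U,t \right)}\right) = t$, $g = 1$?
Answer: $- \frac{3}{1967} \approx -0.0015252$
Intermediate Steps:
$f{\left(U,t \right)} = 3 - \frac{t}{4}$
$N{\left(S,B \right)} = 16 B$ ($N{\left(S,B \right)} = - 2 B \left(-4 - 4\right) = - 2 B \left(-8\right) = - 2 \left(- 8 B\right) = 16 B$)
$E{\left(F,a \right)} = 15$ ($E{\left(F,a \right)} = \left(-3\right) 1 \left(-5\right) = \left(-3\right) \left(-5\right) = 15$)
$\frac{E{\left(f{\left(-7,11 \right)},N{\left(-4,-5 \right)} \right)}}{-9835} = \frac{15}{-9835} = 15 \left(- \frac{1}{9835}\right) = - \frac{3}{1967}$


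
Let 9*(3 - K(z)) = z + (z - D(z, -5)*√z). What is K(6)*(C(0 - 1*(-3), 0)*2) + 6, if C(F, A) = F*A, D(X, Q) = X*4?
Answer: 6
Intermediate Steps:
D(X, Q) = 4*X
C(F, A) = A*F
K(z) = 3 - 2*z/9 + 4*z^(3/2)/9 (K(z) = 3 - (z + (z - 4*z*√z))/9 = 3 - (z + (z - 4*z^(3/2)))/9 = 3 - (-4*z^(3/2) + 2*z)/9 = 3 + (-2*z/9 + 4*z^(3/2)/9) = 3 - 2*z/9 + 4*z^(3/2)/9)
K(6)*(C(0 - 1*(-3), 0)*2) + 6 = (3 - 2/9*6 + 4*6^(3/2)/9)*((0*(0 - 1*(-3)))*2) + 6 = (3 - 4/3 + 4*(6*√6)/9)*((0*(0 + 3))*2) + 6 = (3 - 4/3 + 8*√6/3)*((0*3)*2) + 6 = (5/3 + 8*√6/3)*(0*2) + 6 = (5/3 + 8*√6/3)*0 + 6 = 0 + 6 = 6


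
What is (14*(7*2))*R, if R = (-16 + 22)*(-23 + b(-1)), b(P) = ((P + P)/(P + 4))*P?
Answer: -26264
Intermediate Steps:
b(P) = 2*P**2/(4 + P) (b(P) = ((2*P)/(4 + P))*P = (2*P/(4 + P))*P = 2*P**2/(4 + P))
R = -134 (R = (-16 + 22)*(-23 + 2*(-1)**2/(4 - 1)) = 6*(-23 + 2*1/3) = 6*(-23 + 2*1*(1/3)) = 6*(-23 + 2/3) = 6*(-67/3) = -134)
(14*(7*2))*R = (14*(7*2))*(-134) = (14*14)*(-134) = 196*(-134) = -26264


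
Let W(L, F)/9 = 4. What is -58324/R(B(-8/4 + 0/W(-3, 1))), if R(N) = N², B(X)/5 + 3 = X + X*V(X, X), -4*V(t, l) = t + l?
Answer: -8332/175 ≈ -47.611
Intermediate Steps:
W(L, F) = 36 (W(L, F) = 9*4 = 36)
V(t, l) = -l/4 - t/4 (V(t, l) = -(t + l)/4 = -(l + t)/4 = -l/4 - t/4)
B(X) = -15 + 5*X - 5*X²/2 (B(X) = -15 + 5*(X + X*(-X/4 - X/4)) = -15 + 5*(X + X*(-X/2)) = -15 + 5*(X - X²/2) = -15 + (5*X - 5*X²/2) = -15 + 5*X - 5*X²/2)
-58324/R(B(-8/4 + 0/W(-3, 1))) = -58324/(-15 + 5*(-8/4 + 0/36) - 5*(-8/4 + 0/36)²/2)² = -58324/(-15 + 5*(-8*¼ + 0*(1/36)) - 5*(-8*¼ + 0*(1/36))²/2)² = -58324/(-15 + 5*(-2 + 0) - 5*(-2 + 0)²/2)² = -58324/(-15 + 5*(-2) - 5/2*(-2)²)² = -58324/(-15 - 10 - 5/2*4)² = -58324/(-15 - 10 - 10)² = -58324/((-35)²) = -58324/1225 = -58324*1/1225 = -8332/175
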